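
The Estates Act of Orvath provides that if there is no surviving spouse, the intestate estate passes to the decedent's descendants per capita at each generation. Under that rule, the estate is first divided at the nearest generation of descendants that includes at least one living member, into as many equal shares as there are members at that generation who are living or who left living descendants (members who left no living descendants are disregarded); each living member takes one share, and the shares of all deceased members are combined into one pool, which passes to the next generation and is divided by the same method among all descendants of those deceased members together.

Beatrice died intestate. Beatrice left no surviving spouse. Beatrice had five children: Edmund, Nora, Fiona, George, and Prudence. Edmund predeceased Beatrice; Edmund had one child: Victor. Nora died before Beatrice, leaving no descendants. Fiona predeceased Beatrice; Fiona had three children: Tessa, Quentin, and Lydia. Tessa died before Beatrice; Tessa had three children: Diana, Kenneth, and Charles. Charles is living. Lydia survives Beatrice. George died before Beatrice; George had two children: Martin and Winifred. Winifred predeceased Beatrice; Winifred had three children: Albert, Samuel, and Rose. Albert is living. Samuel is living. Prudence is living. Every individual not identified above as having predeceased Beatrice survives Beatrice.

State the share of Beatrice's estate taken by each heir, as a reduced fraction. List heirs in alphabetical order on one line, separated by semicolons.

There is no surviving spouse, so the entire estate passes to Beatrice's descendants per capita at each generation.
At generation 1 (Edmund, Fiona, George, Prudence) there are 4 shares of (1)/4 = 1/4 each.
Living: Prudence — each takes 1/4.
Deceased: Edmund, Fiona, and George. Their combined 3/4 is pooled and carried to generation 2.
At generation 2 (Victor, Tessa, Quentin, Lydia, Martin, Winifred) there are 6 shares of (3/4)/6 = 1/8 each.
Living: Victor, Quentin, Lydia, and Martin — each takes 1/8.
Deceased: Tessa and Winifred. Their combined 1/4 is pooled and carried to generation 3.
At generation 3 (Diana, Kenneth, Charles, Albert, Samuel, Rose) there are 6 shares of (1/4)/6 = 1/24 each.
Living: Diana, Kenneth, Charles, Albert, Samuel, and Rose — each takes 1/24.

Albert 1/24; Charles 1/24; Diana 1/24; Kenneth 1/24; Lydia 1/8; Martin 1/8; Prudence 1/4; Quentin 1/8; Rose 1/24; Samuel 1/24; Victor 1/8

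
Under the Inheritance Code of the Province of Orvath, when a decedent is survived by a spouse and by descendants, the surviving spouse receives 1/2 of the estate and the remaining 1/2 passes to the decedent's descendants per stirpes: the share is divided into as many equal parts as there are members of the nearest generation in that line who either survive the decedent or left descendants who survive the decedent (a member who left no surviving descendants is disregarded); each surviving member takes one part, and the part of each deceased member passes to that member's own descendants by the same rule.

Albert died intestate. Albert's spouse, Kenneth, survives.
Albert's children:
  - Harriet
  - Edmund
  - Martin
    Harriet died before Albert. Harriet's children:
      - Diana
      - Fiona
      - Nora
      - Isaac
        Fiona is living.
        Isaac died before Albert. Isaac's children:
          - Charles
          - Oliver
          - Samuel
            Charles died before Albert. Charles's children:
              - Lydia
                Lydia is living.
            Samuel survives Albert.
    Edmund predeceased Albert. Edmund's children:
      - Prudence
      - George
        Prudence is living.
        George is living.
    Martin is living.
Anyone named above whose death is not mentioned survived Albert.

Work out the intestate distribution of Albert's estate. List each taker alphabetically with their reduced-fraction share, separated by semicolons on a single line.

Kenneth, as surviving spouse, takes 1/2.
The remaining 1/2 passes to Albert's descendants per stirpes.
The 1/2 is divided into 3 equal shares of 1/6 among Harriet, Edmund, Martin.
Harriet predeceased; the 1/6 allotted to Harriet's branch passes to Harriet's issue by representation.
The 1/6 is divided into 4 equal shares of 1/24 among Diana, Fiona, Nora, Isaac.
Diana is living and takes 1/24.
Fiona is living and takes 1/24.
Nora is living and takes 1/24.
Isaac predeceased; the 1/24 allotted to Isaac's branch passes to Isaac's issue by representation.
The 1/24 is divided into 3 equal shares of 1/72 among Charles, Oliver, Samuel.
Charles predeceased; the 1/72 allotted to Charles's branch passes to Charles's issue by representation.
Lydia is the sole taker at this level and receives the full 1/72.
Oliver is living and takes 1/72.
Samuel is living and takes 1/72.
Edmund predeceased; the 1/6 allotted to Edmund's branch passes to Edmund's issue by representation.
The 1/6 is divided into 2 equal shares of 1/12 among Prudence, George.
Prudence is living and takes 1/12.
George is living and takes 1/12.
Martin is living and takes 1/6.

Diana 1/24; Fiona 1/24; George 1/12; Kenneth 1/2; Lydia 1/72; Martin 1/6; Nora 1/24; Oliver 1/72; Prudence 1/12; Samuel 1/72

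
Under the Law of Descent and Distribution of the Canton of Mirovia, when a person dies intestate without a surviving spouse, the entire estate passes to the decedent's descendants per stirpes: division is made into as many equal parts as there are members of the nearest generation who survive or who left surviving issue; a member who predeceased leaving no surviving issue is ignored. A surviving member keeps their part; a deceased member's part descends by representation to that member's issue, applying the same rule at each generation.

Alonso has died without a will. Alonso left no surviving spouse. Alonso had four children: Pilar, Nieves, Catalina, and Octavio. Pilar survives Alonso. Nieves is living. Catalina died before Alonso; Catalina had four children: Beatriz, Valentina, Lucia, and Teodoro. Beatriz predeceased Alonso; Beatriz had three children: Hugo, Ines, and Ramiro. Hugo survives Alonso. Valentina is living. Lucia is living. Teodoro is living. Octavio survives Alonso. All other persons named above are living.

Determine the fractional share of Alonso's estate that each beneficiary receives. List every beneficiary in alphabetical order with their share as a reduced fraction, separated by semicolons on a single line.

Hugo 1/48; Ines 1/48; Lucia 1/16; Nieves 1/4; Octavio 1/4; Pilar 1/4; Ramiro 1/48; Teodoro 1/16; Valentina 1/16

There is no surviving spouse, so the entire estate passes to Alonso's descendants per stirpes.
The estate is divided into 4 equal shares of 1/4 among Pilar, Nieves, Catalina, Octavio.
Pilar is living and takes 1/4.
Nieves is living and takes 1/4.
Catalina predeceased; the 1/4 allotted to Catalina's branch passes to Catalina's issue by representation.
The 1/4 is divided into 4 equal shares of 1/16 among Beatriz, Valentina, Lucia, Teodoro.
Beatriz predeceased; the 1/16 allotted to Beatriz's branch passes to Beatriz's issue by representation.
The 1/16 is divided into 3 equal shares of 1/48 among Hugo, Ines, Ramiro.
Hugo is living and takes 1/48.
Ines is living and takes 1/48.
Ramiro is living and takes 1/48.
Valentina is living and takes 1/16.
Lucia is living and takes 1/16.
Teodoro is living and takes 1/16.
Octavio is living and takes 1/4.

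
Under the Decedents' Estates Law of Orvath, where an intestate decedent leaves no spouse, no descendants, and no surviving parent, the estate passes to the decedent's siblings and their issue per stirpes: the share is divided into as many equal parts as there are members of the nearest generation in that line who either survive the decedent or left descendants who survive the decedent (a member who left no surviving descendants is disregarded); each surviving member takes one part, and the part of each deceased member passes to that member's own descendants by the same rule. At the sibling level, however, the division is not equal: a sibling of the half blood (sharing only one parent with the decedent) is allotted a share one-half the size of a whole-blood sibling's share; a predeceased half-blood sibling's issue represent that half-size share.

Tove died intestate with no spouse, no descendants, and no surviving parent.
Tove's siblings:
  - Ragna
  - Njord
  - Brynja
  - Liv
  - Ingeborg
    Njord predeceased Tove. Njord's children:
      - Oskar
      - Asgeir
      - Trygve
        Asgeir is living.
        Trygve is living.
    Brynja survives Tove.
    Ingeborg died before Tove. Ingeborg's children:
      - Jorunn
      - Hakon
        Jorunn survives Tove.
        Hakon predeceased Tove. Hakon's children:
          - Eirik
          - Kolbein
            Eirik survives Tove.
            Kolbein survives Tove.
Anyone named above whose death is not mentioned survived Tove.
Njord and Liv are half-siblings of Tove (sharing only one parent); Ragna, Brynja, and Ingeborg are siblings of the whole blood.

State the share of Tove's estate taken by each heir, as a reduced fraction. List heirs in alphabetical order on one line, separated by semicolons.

No spouse, descendants, or parent survives, so the estate passes to Tove's siblings per stirpes.
Half-blood siblings count for one-half the weight of whole-blood siblings at the initial division.
Dividing 1 in proportion to weights (total weight 4): Ragna (weight 1) → 1/4; Njord (weight 1/2) → 1/8; Brynja (weight 1) → 1/4; Liv (weight 1/2) → 1/8; Ingeborg (weight 1) → 1/4.
Ragna is living and takes 1/4.
Njord predeceased; the 1/8 allotted to Njord's branch passes to Njord's issue by representation.
The 1/8 is divided into 3 equal shares of 1/24 among Oskar, Asgeir, Trygve.
Oskar is living and takes 1/24.
Asgeir is living and takes 1/24.
Trygve is living and takes 1/24.
Brynja is living and takes 1/4.
Liv is living and takes 1/8.
Ingeborg predeceased; the 1/4 allotted to Ingeborg's branch passes to Ingeborg's issue by representation.
The 1/4 is divided into 2 equal shares of 1/8 among Jorunn, Hakon.
Jorunn is living and takes 1/8.
Hakon predeceased; the 1/8 allotted to Hakon's branch passes to Hakon's issue by representation.
The 1/8 is divided into 2 equal shares of 1/16 among Eirik, Kolbein.
Eirik is living and takes 1/16.
Kolbein is living and takes 1/16.

Asgeir 1/24; Brynja 1/4; Eirik 1/16; Jorunn 1/8; Kolbein 1/16; Liv 1/8; Oskar 1/24; Ragna 1/4; Trygve 1/24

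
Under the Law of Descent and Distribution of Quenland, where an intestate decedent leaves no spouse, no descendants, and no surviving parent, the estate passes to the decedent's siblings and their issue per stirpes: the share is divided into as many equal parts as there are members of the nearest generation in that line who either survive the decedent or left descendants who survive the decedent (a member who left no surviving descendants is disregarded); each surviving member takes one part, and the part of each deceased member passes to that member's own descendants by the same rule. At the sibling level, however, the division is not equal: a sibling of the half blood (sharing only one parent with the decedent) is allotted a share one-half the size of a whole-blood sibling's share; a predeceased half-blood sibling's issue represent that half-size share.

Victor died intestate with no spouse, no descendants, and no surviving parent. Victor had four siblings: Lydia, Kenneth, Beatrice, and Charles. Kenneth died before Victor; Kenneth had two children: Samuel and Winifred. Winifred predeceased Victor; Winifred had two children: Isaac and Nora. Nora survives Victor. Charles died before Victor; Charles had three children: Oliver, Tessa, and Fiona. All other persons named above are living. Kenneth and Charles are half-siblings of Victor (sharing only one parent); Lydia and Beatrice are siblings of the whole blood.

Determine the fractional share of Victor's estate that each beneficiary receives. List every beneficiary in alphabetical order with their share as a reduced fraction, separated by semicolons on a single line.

Beatrice 1/3; Fiona 1/18; Isaac 1/24; Lydia 1/3; Nora 1/24; Oliver 1/18; Samuel 1/12; Tessa 1/18

No spouse, descendants, or parent survives, so the estate passes to Victor's siblings per stirpes.
Half-blood siblings count for one-half the weight of whole-blood siblings at the initial division.
Dividing 1 in proportion to weights (total weight 3): Lydia (weight 1) → 1/3; Kenneth (weight 1/2) → 1/6; Beatrice (weight 1) → 1/3; Charles (weight 1/2) → 1/6.
Lydia is living and takes 1/3.
Kenneth predeceased; the 1/6 allotted to Kenneth's branch passes to Kenneth's issue by representation.
The 1/6 is divided into 2 equal shares of 1/12 among Samuel, Winifred.
Samuel is living and takes 1/12.
Winifred predeceased; the 1/12 allotted to Winifred's branch passes to Winifred's issue by representation.
The 1/12 is divided into 2 equal shares of 1/24 among Isaac, Nora.
Isaac is living and takes 1/24.
Nora is living and takes 1/24.
Beatrice is living and takes 1/3.
Charles predeceased; the 1/6 allotted to Charles's branch passes to Charles's issue by representation.
The 1/6 is divided into 3 equal shares of 1/18 among Oliver, Tessa, Fiona.
Oliver is living and takes 1/18.
Tessa is living and takes 1/18.
Fiona is living and takes 1/18.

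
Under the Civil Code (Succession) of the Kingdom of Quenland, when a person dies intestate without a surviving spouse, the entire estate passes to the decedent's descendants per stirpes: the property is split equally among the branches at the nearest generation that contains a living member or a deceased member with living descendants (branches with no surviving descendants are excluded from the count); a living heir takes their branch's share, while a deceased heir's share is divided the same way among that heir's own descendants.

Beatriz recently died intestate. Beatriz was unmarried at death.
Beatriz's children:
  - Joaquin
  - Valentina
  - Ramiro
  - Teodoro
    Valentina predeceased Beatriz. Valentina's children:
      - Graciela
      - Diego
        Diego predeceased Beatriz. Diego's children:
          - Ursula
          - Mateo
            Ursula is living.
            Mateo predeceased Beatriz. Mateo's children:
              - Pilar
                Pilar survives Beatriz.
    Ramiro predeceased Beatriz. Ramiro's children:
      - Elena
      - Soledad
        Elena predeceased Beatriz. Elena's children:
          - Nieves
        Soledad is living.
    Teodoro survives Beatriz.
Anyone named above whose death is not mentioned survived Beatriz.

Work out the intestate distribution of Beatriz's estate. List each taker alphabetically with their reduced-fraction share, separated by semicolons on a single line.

Graciela 1/8; Joaquin 1/4; Nieves 1/8; Pilar 1/16; Soledad 1/8; Teodoro 1/4; Ursula 1/16

There is no surviving spouse, so the entire estate passes to Beatriz's descendants per stirpes.
The estate is divided into 4 equal shares of 1/4 among Joaquin, Valentina, Ramiro, Teodoro.
Joaquin is living and takes 1/4.
Valentina predeceased; the 1/4 allotted to Valentina's branch passes to Valentina's issue by representation.
The 1/4 is divided into 2 equal shares of 1/8 among Graciela, Diego.
Graciela is living and takes 1/8.
Diego predeceased; the 1/8 allotted to Diego's branch passes to Diego's issue by representation.
The 1/8 is divided into 2 equal shares of 1/16 among Ursula, Mateo.
Ursula is living and takes 1/16.
Mateo predeceased; the 1/16 allotted to Mateo's branch passes to Mateo's issue by representation.
Pilar is the sole taker at this level and receives the full 1/16.
Ramiro predeceased; the 1/4 allotted to Ramiro's branch passes to Ramiro's issue by representation.
The 1/4 is divided into 2 equal shares of 1/8 among Elena, Soledad.
Elena predeceased; the 1/8 allotted to Elena's branch passes to Elena's issue by representation.
Nieves is the sole taker at this level and receives the full 1/8.
Soledad is living and takes 1/8.
Teodoro is living and takes 1/4.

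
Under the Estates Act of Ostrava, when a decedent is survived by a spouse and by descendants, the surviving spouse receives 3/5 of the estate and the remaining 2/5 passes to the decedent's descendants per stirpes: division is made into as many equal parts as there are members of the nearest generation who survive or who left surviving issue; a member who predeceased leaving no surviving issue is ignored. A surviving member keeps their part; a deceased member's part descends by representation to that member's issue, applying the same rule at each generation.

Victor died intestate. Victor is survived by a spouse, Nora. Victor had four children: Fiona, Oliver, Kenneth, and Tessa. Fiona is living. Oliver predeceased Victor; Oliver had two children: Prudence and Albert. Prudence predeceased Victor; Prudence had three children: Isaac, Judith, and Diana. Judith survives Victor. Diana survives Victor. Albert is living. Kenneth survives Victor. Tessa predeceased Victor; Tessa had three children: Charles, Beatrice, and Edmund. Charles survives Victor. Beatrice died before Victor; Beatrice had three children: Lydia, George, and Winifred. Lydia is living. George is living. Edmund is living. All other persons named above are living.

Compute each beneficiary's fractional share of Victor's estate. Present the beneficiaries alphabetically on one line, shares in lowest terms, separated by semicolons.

Albert 1/20; Charles 1/30; Diana 1/60; Edmund 1/30; Fiona 1/10; George 1/90; Isaac 1/60; Judith 1/60; Kenneth 1/10; Lydia 1/90; Nora 3/5; Winifred 1/90

Nora, as surviving spouse, takes 3/5.
The remaining 2/5 passes to Victor's descendants per stirpes.
The 2/5 is divided into 4 equal shares of 1/10 among Fiona, Oliver, Kenneth, Tessa.
Fiona is living and takes 1/10.
Oliver predeceased; the 1/10 allotted to Oliver's branch passes to Oliver's issue by representation.
The 1/10 is divided into 2 equal shares of 1/20 among Prudence, Albert.
Prudence predeceased; the 1/20 allotted to Prudence's branch passes to Prudence's issue by representation.
The 1/20 is divided into 3 equal shares of 1/60 among Isaac, Judith, Diana.
Isaac is living and takes 1/60.
Judith is living and takes 1/60.
Diana is living and takes 1/60.
Albert is living and takes 1/20.
Kenneth is living and takes 1/10.
Tessa predeceased; the 1/10 allotted to Tessa's branch passes to Tessa's issue by representation.
The 1/10 is divided into 3 equal shares of 1/30 among Charles, Beatrice, Edmund.
Charles is living and takes 1/30.
Beatrice predeceased; the 1/30 allotted to Beatrice's branch passes to Beatrice's issue by representation.
The 1/30 is divided into 3 equal shares of 1/90 among Lydia, George, Winifred.
Lydia is living and takes 1/90.
George is living and takes 1/90.
Winifred is living and takes 1/90.
Edmund is living and takes 1/30.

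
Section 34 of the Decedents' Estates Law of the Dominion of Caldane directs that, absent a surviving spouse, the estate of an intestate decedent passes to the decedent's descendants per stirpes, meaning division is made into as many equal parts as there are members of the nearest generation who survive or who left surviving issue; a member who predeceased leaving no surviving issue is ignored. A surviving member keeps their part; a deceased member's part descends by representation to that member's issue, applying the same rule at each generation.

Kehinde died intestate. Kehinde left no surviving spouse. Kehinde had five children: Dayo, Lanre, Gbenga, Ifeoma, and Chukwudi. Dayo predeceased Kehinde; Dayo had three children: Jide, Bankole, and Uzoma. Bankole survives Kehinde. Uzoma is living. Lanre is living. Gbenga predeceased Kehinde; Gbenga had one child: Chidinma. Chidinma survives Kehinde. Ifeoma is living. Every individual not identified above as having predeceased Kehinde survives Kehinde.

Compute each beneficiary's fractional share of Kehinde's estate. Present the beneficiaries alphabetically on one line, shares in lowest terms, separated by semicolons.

There is no surviving spouse, so the entire estate passes to Kehinde's descendants per stirpes.
The estate is divided into 5 equal shares of 1/5 among Dayo, Lanre, Gbenga, Ifeoma, Chukwudi.
Dayo predeceased; the 1/5 allotted to Dayo's branch passes to Dayo's issue by representation.
The 1/5 is divided into 3 equal shares of 1/15 among Jide, Bankole, Uzoma.
Jide is living and takes 1/15.
Bankole is living and takes 1/15.
Uzoma is living and takes 1/15.
Lanre is living and takes 1/5.
Gbenga predeceased; the 1/5 allotted to Gbenga's branch passes to Gbenga's issue by representation.
Chidinma is the sole taker at this level and receives the full 1/5.
Ifeoma is living and takes 1/5.
Chukwudi is living and takes 1/5.

Bankole 1/15; Chidinma 1/5; Chukwudi 1/5; Ifeoma 1/5; Jide 1/15; Lanre 1/5; Uzoma 1/15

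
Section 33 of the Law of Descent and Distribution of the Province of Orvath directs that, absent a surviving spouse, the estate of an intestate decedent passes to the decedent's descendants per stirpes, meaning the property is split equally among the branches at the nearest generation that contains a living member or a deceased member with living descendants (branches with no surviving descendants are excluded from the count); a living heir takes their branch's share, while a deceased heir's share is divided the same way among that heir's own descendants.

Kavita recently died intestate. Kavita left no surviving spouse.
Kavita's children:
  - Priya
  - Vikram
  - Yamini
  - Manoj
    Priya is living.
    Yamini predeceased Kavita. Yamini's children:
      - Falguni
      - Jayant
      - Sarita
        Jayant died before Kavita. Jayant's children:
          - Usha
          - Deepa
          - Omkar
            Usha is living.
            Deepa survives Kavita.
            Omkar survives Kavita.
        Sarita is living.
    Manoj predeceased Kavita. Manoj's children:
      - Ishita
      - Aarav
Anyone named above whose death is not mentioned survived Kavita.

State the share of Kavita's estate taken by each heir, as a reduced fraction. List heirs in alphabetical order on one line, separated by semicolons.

Aarav 1/8; Deepa 1/36; Falguni 1/12; Ishita 1/8; Omkar 1/36; Priya 1/4; Sarita 1/12; Usha 1/36; Vikram 1/4

There is no surviving spouse, so the entire estate passes to Kavita's descendants per stirpes.
The estate is divided into 4 equal shares of 1/4 among Priya, Vikram, Yamini, Manoj.
Priya is living and takes 1/4.
Vikram is living and takes 1/4.
Yamini predeceased; the 1/4 allotted to Yamini's branch passes to Yamini's issue by representation.
The 1/4 is divided into 3 equal shares of 1/12 among Falguni, Jayant, Sarita.
Falguni is living and takes 1/12.
Jayant predeceased; the 1/12 allotted to Jayant's branch passes to Jayant's issue by representation.
The 1/12 is divided into 3 equal shares of 1/36 among Usha, Deepa, Omkar.
Usha is living and takes 1/36.
Deepa is living and takes 1/36.
Omkar is living and takes 1/36.
Sarita is living and takes 1/12.
Manoj predeceased; the 1/4 allotted to Manoj's branch passes to Manoj's issue by representation.
The 1/4 is divided into 2 equal shares of 1/8 among Ishita, Aarav.
Ishita is living and takes 1/8.
Aarav is living and takes 1/8.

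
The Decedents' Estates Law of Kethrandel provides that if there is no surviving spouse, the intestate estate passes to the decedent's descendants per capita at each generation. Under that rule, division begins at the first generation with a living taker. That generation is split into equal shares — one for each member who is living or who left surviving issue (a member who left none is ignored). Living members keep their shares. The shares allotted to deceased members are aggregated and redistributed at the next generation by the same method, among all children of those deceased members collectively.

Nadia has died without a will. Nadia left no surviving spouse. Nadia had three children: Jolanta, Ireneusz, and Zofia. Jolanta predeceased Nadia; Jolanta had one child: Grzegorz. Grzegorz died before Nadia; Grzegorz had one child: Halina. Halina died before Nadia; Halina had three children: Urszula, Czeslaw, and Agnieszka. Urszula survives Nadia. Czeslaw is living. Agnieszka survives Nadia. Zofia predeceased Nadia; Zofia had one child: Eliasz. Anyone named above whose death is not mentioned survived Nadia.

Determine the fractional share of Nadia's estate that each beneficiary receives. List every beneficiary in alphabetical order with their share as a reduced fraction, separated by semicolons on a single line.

Agnieszka 1/9; Czeslaw 1/9; Eliasz 1/3; Ireneusz 1/3; Urszula 1/9

There is no surviving spouse, so the entire estate passes to Nadia's descendants per capita at each generation.
At generation 1 (Jolanta, Ireneusz, Zofia) there are 3 shares of (1)/3 = 1/3 each.
Living: Ireneusz — each takes 1/3.
Deceased: Jolanta and Zofia. Their combined 2/3 is pooled and carried to generation 2.
At generation 2 (Grzegorz, Eliasz) there are 2 shares of (2/3)/2 = 1/3 each.
Living: Eliasz — each takes 1/3.
Deceased: Grzegorz. That 1/3 share is carried to generation 3.
At generation 3 (Halina) there are 1 shares of (1/3)/1 = 1/3 each.
Deceased: Halina. That 1/3 share is carried to generation 4.
At generation 4 (Urszula, Czeslaw, Agnieszka) there are 3 shares of (1/3)/3 = 1/9 each.
Living: Urszula, Czeslaw, and Agnieszka — each takes 1/9.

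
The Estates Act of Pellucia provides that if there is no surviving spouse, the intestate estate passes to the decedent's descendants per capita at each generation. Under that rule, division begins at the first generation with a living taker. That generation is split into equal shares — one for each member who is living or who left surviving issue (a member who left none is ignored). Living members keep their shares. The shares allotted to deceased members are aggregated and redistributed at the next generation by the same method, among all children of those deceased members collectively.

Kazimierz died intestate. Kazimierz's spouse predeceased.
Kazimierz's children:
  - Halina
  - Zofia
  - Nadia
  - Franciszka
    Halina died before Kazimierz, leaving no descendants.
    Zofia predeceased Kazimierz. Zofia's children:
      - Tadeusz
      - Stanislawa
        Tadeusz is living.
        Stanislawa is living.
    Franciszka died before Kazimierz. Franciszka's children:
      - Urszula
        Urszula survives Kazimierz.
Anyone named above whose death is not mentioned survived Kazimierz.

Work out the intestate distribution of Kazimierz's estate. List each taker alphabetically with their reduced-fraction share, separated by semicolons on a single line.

There is no surviving spouse, so the entire estate passes to Kazimierz's descendants per capita at each generation.
At generation 1 (Zofia, Nadia, Franciszka) there are 3 shares of (1)/3 = 1/3 each.
Living: Nadia — each takes 1/3.
Deceased: Zofia and Franciszka. Their combined 2/3 is pooled and carried to generation 2.
At generation 2 (Tadeusz, Stanislawa, Urszula) there are 3 shares of (2/3)/3 = 2/9 each.
Living: Tadeusz, Stanislawa, and Urszula — each takes 2/9.

Nadia 1/3; Stanislawa 2/9; Tadeusz 2/9; Urszula 2/9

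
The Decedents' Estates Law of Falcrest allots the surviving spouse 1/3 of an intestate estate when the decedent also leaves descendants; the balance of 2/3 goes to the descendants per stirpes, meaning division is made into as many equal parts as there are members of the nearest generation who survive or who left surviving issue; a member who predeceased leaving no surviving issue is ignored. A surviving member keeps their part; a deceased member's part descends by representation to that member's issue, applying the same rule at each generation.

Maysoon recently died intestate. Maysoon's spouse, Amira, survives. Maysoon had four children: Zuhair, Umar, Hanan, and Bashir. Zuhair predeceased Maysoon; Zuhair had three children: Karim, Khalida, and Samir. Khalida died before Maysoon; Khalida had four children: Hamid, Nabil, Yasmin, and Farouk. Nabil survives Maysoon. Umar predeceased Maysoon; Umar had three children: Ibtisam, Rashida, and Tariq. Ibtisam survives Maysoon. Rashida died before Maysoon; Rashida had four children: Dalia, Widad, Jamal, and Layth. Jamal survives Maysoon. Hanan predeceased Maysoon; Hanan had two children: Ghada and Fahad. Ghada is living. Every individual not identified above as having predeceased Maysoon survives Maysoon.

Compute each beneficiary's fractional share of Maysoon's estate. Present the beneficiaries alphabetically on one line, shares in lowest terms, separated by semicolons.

Amira, as surviving spouse, takes 1/3.
The remaining 2/3 passes to Maysoon's descendants per stirpes.
The 2/3 is divided into 4 equal shares of 1/6 among Zuhair, Umar, Hanan, Bashir.
Zuhair predeceased; the 1/6 allotted to Zuhair's branch passes to Zuhair's issue by representation.
The 1/6 is divided into 3 equal shares of 1/18 among Karim, Khalida, Samir.
Karim is living and takes 1/18.
Khalida predeceased; the 1/18 allotted to Khalida's branch passes to Khalida's issue by representation.
The 1/18 is divided into 4 equal shares of 1/72 among Hamid, Nabil, Yasmin, Farouk.
Hamid is living and takes 1/72.
Nabil is living and takes 1/72.
Yasmin is living and takes 1/72.
Farouk is living and takes 1/72.
Samir is living and takes 1/18.
Umar predeceased; the 1/6 allotted to Umar's branch passes to Umar's issue by representation.
The 1/6 is divided into 3 equal shares of 1/18 among Ibtisam, Rashida, Tariq.
Ibtisam is living and takes 1/18.
Rashida predeceased; the 1/18 allotted to Rashida's branch passes to Rashida's issue by representation.
The 1/18 is divided into 4 equal shares of 1/72 among Dalia, Widad, Jamal, Layth.
Dalia is living and takes 1/72.
Widad is living and takes 1/72.
Jamal is living and takes 1/72.
Layth is living and takes 1/72.
Tariq is living and takes 1/18.
Hanan predeceased; the 1/6 allotted to Hanan's branch passes to Hanan's issue by representation.
The 1/6 is divided into 2 equal shares of 1/12 among Ghada, Fahad.
Ghada is living and takes 1/12.
Fahad is living and takes 1/12.
Bashir is living and takes 1/6.

Amira 1/3; Bashir 1/6; Dalia 1/72; Fahad 1/12; Farouk 1/72; Ghada 1/12; Hamid 1/72; Ibtisam 1/18; Jamal 1/72; Karim 1/18; Layth 1/72; Nabil 1/72; Samir 1/18; Tariq 1/18; Widad 1/72; Yasmin 1/72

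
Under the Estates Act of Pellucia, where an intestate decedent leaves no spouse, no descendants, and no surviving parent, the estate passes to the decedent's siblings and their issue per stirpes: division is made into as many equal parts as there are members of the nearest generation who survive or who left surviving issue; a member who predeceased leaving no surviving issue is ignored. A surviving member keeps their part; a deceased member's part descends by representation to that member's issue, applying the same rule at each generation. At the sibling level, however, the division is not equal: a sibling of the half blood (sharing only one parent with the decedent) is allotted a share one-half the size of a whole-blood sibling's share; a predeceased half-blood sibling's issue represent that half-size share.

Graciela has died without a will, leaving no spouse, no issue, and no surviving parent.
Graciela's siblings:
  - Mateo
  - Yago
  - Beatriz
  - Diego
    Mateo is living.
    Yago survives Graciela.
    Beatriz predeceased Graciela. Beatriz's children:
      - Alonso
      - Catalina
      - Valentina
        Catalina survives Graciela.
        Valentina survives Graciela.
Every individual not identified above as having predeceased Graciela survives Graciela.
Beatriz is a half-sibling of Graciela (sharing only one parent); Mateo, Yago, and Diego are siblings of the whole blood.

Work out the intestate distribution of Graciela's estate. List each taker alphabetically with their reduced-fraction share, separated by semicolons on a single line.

Alonso 1/21; Catalina 1/21; Diego 2/7; Mateo 2/7; Valentina 1/21; Yago 2/7

No spouse, descendants, or parent survives, so the estate passes to Graciela's siblings per stirpes.
Half-blood siblings count for one-half the weight of whole-blood siblings at the initial division.
Dividing 1 in proportion to weights (total weight 7/2): Mateo (weight 1) → 2/7; Yago (weight 1) → 2/7; Beatriz (weight 1/2) → 1/7; Diego (weight 1) → 2/7.
Mateo is living and takes 2/7.
Yago is living and takes 2/7.
Beatriz predeceased; the 1/7 allotted to Beatriz's branch passes to Beatriz's issue by representation.
The 1/7 is divided into 3 equal shares of 1/21 among Alonso, Catalina, Valentina.
Alonso is living and takes 1/21.
Catalina is living and takes 1/21.
Valentina is living and takes 1/21.
Diego is living and takes 2/7.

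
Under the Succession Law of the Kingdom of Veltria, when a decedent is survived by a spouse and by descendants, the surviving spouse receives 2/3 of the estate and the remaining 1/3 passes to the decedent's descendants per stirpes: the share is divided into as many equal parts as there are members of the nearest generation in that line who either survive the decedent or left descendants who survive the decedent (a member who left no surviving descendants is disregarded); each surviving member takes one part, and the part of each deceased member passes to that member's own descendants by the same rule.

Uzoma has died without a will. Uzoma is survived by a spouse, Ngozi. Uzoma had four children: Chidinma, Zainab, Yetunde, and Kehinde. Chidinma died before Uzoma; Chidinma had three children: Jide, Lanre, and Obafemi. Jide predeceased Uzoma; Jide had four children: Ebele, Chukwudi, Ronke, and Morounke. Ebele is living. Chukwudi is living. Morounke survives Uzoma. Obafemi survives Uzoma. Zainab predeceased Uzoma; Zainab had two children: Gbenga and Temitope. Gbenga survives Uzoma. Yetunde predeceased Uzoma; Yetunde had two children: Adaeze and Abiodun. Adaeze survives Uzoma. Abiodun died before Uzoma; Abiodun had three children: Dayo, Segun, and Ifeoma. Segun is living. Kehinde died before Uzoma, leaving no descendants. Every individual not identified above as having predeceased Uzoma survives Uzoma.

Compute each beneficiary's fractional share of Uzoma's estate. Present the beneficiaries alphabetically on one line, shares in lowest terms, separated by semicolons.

Ngozi, as surviving spouse, takes 2/3.
The remaining 1/3 passes to Uzoma's descendants per stirpes.
Kehinde left no surviving issue, so that branch lapses and is disregarded.
The 1/3 is divided into 3 equal shares of 1/9 among Chidinma, Zainab, Yetunde.
Chidinma predeceased; the 1/9 allotted to Chidinma's branch passes to Chidinma's issue by representation.
The 1/9 is divided into 3 equal shares of 1/27 among Jide, Lanre, Obafemi.
Jide predeceased; the 1/27 allotted to Jide's branch passes to Jide's issue by representation.
The 1/27 is divided into 4 equal shares of 1/108 among Ebele, Chukwudi, Ronke, Morounke.
Ebele is living and takes 1/108.
Chukwudi is living and takes 1/108.
Ronke is living and takes 1/108.
Morounke is living and takes 1/108.
Lanre is living and takes 1/27.
Obafemi is living and takes 1/27.
Zainab predeceased; the 1/9 allotted to Zainab's branch passes to Zainab's issue by representation.
The 1/9 is divided into 2 equal shares of 1/18 among Gbenga, Temitope.
Gbenga is living and takes 1/18.
Temitope is living and takes 1/18.
Yetunde predeceased; the 1/9 allotted to Yetunde's branch passes to Yetunde's issue by representation.
The 1/9 is divided into 2 equal shares of 1/18 among Adaeze, Abiodun.
Adaeze is living and takes 1/18.
Abiodun predeceased; the 1/18 allotted to Abiodun's branch passes to Abiodun's issue by representation.
The 1/18 is divided into 3 equal shares of 1/54 among Dayo, Segun, Ifeoma.
Dayo is living and takes 1/54.
Segun is living and takes 1/54.
Ifeoma is living and takes 1/54.

Adaeze 1/18; Chukwudi 1/108; Dayo 1/54; Ebele 1/108; Gbenga 1/18; Ifeoma 1/54; Lanre 1/27; Morounke 1/108; Ngozi 2/3; Obafemi 1/27; Ronke 1/108; Segun 1/54; Temitope 1/18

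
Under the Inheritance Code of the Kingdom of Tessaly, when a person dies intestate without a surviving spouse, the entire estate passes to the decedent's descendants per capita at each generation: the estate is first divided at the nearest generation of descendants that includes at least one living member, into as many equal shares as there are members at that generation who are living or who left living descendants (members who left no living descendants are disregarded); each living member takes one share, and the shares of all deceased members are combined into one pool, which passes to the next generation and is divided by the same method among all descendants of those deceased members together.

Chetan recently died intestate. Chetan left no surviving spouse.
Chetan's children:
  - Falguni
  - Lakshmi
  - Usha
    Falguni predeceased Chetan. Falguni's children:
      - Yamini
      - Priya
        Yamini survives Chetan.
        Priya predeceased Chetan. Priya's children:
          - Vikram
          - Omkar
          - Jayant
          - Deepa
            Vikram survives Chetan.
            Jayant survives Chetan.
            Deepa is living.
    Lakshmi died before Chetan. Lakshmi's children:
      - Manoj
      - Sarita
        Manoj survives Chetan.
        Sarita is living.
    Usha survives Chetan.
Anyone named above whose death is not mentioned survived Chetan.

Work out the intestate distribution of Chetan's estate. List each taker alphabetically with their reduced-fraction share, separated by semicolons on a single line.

Deepa 1/24; Jayant 1/24; Manoj 1/6; Omkar 1/24; Sarita 1/6; Usha 1/3; Vikram 1/24; Yamini 1/6

There is no surviving spouse, so the entire estate passes to Chetan's descendants per capita at each generation.
At generation 1 (Falguni, Lakshmi, Usha) there are 3 shares of (1)/3 = 1/3 each.
Living: Usha — each takes 1/3.
Deceased: Falguni and Lakshmi. Their combined 2/3 is pooled and carried to generation 2.
At generation 2 (Yamini, Priya, Manoj, Sarita) there are 4 shares of (2/3)/4 = 1/6 each.
Living: Yamini, Manoj, and Sarita — each takes 1/6.
Deceased: Priya. That 1/6 share is carried to generation 3.
At generation 3 (Vikram, Omkar, Jayant, Deepa) there are 4 shares of (1/6)/4 = 1/24 each.
Living: Vikram, Omkar, Jayant, and Deepa — each takes 1/24.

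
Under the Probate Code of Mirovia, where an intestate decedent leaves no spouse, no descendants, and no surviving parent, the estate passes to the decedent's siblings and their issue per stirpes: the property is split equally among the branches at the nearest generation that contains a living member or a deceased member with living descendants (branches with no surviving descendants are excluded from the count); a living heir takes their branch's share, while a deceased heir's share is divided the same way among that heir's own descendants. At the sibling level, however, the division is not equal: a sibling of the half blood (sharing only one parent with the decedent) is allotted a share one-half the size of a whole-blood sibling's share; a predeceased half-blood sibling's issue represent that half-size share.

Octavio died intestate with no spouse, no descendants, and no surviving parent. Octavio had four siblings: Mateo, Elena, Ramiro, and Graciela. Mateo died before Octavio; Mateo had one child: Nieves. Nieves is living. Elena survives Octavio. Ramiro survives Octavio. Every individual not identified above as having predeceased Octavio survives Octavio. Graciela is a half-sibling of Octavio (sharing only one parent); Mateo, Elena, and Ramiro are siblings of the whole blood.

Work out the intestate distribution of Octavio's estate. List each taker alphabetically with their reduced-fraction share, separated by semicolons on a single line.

No spouse, descendants, or parent survives, so the estate passes to Octavio's siblings per stirpes.
Half-blood siblings count for one-half the weight of whole-blood siblings at the initial division.
Dividing 1 in proportion to weights (total weight 7/2): Mateo (weight 1) → 2/7; Elena (weight 1) → 2/7; Ramiro (weight 1) → 2/7; Graciela (weight 1/2) → 1/7.
Mateo predeceased; the 2/7 allotted to Mateo's branch passes to Mateo's issue by representation.
Nieves is the sole taker at this level and receives the full 2/7.
Elena is living and takes 2/7.
Ramiro is living and takes 2/7.
Graciela is living and takes 1/7.

Elena 2/7; Graciela 1/7; Nieves 2/7; Ramiro 2/7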